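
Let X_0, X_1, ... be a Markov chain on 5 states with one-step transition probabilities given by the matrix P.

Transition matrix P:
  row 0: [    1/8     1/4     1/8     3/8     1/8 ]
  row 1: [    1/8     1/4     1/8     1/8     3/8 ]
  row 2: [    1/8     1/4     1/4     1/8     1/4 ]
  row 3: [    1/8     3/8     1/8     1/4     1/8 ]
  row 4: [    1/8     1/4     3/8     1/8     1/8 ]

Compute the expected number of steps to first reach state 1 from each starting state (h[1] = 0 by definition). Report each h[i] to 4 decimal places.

First-step conditioning: h[1] = 0; for i ≠ 1, h[i] = 1 + Σ_k P[i][k]·h[k].
  h[0] = 1 + 1/8·h[0] + 1/8·h[2] + 3/8·h[3] + 1/8·h[4]
  h[2] = 1 + 1/8·h[0] + 1/4·h[2] + 1/8·h[3] + 1/4·h[4]
  h[3] = 1 + 1/8·h[0] + 1/8·h[2] + 1/4·h[3] + 1/8·h[4]
  h[4] = 1 + 1/8·h[0] + 3/8·h[2] + 1/8·h[3] + 1/8·h[4]
Solving the 4×4 linear system over states ≠ 1 gives exactly h = [216/61, 0, 224/61, 192/61, 224/61] (h[1] = 0 is the target).

h = [3.5410, 0.0000, 3.6721, 3.1475, 3.6721]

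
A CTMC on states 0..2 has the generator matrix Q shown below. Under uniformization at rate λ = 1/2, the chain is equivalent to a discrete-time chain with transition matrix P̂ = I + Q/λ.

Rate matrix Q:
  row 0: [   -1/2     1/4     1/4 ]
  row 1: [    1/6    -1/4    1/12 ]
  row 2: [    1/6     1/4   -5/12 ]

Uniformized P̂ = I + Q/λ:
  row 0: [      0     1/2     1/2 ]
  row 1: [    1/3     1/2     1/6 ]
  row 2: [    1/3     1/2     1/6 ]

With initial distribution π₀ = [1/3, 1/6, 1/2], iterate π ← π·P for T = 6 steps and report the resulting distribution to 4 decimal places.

t=0: π = [0.3333, 0.1667, 0.5000]
t=1: π = [0.2222, 0.5000, 0.2778]
t=2: π = [0.2593, 0.5000, 0.2407]
t=3: π = [0.2469, 0.5000, 0.2531]
t=4: π = [0.2510, 0.5000, 0.2490]
t=5: π = [0.2497, 0.5000, 0.2503]
t=6: π = [0.2501, 0.5000, 0.2499]

π = [0.2501, 0.5000, 0.2499]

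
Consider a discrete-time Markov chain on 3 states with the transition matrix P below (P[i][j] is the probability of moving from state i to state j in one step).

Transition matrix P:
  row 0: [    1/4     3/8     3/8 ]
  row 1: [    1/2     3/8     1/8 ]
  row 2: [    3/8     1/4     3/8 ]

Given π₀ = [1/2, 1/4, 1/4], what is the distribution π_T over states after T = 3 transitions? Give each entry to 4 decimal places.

t=0: π = [0.5000, 0.2500, 0.2500]
t=1: π = [0.3438, 0.3438, 0.3125]
t=2: π = [0.3750, 0.3359, 0.2891]
t=3: π = [0.3701, 0.3389, 0.2910]

π = [0.3701, 0.3389, 0.2910]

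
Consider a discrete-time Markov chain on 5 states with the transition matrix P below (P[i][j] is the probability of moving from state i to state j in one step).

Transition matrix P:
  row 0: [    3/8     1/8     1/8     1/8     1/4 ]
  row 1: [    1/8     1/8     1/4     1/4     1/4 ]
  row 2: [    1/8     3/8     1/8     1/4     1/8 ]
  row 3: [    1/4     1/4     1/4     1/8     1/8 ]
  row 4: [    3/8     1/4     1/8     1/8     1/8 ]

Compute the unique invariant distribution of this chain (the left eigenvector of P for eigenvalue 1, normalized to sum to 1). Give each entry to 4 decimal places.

π = [0.2568, 0.2129, 0.1733, 0.1733, 0.1837]

Balance equations π_j = Σ_i π_i·P[i][j]:
  π_0 = 3/8·π_0 + 1/8·π_1 + 1/8·π_2 + 1/4·π_3 + 3/8·π_4
  π_1 = 1/8·π_0 + 1/8·π_1 + 3/8·π_2 + 1/4·π_3 + 1/4·π_4
  π_2 = 1/8·π_0 + 1/4·π_1 + 1/8·π_2 + 1/4·π_3 + 1/8·π_4
  π_3 = 1/8·π_0 + 1/4·π_1 + 1/4·π_2 + 1/8·π_3 + 1/8·π_4
  normalize: π_0 + π_1 + π_2 + π_3 + π_4 = 1
Solving the linear system gives exactly π = [123/479, 102/479, 83/479, 83/479, 88/479].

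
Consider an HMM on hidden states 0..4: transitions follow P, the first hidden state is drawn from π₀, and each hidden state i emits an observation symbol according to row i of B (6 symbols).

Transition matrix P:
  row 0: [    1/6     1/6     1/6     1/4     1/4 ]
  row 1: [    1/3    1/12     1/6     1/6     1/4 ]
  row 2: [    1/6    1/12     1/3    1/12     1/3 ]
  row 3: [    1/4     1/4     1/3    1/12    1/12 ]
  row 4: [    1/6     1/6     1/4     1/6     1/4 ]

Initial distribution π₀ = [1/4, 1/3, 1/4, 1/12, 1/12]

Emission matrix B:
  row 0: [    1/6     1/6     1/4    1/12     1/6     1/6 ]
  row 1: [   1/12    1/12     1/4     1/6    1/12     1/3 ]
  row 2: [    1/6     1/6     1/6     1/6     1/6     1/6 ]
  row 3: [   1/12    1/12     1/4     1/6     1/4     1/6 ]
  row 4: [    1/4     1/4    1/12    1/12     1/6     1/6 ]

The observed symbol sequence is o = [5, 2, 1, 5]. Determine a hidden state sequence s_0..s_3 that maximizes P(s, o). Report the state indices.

path = [1, 0, 4, 1]

t=0: δ = [4.167e-02, 1.111e-01, 4.167e-02, 1.389e-02, 1.389e-02]  (obs o_0=5)
t=1: δ = [9.259e-03, 2.315e-03, 3.086e-03, 4.630e-03, 2.315e-03]  ψ = [1, 1, 1, 1, 1]  (obs o_1=2)
t=2: δ = [2.572e-04, 1.286e-04, 2.572e-04, 1.929e-04, 5.787e-04]  ψ = [0, 0, 0, 0, 0]  (obs o_2=1)
t=3: δ = [1.608e-05, 3.215e-05, 2.411e-05, 1.608e-05, 2.411e-05]  ψ = [4, 4, 4, 4, 4]  (obs o_3=5)
backtrack: best end state = 1; path = [1, 0, 4, 1]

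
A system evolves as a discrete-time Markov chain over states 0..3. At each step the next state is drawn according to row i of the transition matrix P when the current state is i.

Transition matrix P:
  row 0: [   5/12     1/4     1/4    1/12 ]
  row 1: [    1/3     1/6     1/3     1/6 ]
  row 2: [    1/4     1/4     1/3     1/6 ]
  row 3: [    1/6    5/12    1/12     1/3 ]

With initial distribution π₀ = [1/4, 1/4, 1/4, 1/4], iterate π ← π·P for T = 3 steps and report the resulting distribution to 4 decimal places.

π = [0.3080, 0.2574, 0.2645, 0.1701]

t=0: π = [0.2500, 0.2500, 0.2500, 0.2500]
t=1: π = [0.2917, 0.2708, 0.2500, 0.1875]
t=2: π = [0.3056, 0.2587, 0.2622, 0.1736]
t=3: π = [0.3080, 0.2574, 0.2645, 0.1701]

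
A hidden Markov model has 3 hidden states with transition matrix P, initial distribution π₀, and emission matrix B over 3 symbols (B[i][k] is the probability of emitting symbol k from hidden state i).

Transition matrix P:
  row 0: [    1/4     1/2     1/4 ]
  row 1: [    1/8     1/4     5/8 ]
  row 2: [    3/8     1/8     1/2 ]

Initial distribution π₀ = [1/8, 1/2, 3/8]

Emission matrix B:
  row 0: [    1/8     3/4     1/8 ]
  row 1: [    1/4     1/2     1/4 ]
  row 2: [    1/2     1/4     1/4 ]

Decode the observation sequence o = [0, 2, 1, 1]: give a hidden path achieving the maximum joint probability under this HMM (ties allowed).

path = [2, 2, 0, 1]

t=0: δ = [1.562e-02, 1.250e-01, 1.875e-01]  (obs o_0=0)
t=1: δ = [8.789e-03, 7.812e-03, 2.344e-02]  ψ = [2, 1, 2]  (obs o_1=2)
t=2: δ = [6.592e-03, 2.197e-03, 2.930e-03]  ψ = [2, 0, 2]  (obs o_2=1)
t=3: δ = [1.236e-03, 1.648e-03, 4.120e-04]  ψ = [0, 0, 0]  (obs o_3=1)
backtrack: best end state = 1; path = [2, 2, 0, 1]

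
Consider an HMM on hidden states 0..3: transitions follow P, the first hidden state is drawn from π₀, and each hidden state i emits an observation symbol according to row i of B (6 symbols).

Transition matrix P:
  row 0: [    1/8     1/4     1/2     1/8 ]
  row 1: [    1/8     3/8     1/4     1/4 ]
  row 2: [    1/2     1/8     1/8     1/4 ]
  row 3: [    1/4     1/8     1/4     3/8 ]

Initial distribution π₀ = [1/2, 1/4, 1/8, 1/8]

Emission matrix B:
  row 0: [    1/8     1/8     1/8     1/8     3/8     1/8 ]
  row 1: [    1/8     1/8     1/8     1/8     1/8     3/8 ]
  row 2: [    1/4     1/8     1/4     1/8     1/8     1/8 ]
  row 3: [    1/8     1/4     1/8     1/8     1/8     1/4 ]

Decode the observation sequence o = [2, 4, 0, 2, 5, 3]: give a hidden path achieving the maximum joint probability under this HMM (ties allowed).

t=0: δ = [6.250e-02, 3.125e-02, 3.125e-02, 1.562e-02]  (obs o_0=2)
t=1: δ = [5.859e-03, 1.953e-03, 3.906e-03, 9.766e-04]  ψ = [2, 0, 0, 0]  (obs o_1=4)
t=2: δ = [2.441e-04, 1.831e-04, 7.324e-04, 1.221e-04]  ψ = [2, 0, 0, 2]  (obs o_2=0)
t=3: δ = [4.578e-05, 1.144e-05, 3.052e-05, 2.289e-05]  ψ = [2, 2, 0, 2]  (obs o_3=2)
t=4: δ = [1.907e-06, 4.292e-06, 2.861e-06, 2.146e-06]  ψ = [2, 0, 0, 3]  (obs o_4=5)
t=5: δ = [1.788e-07, 2.012e-07, 1.341e-07, 1.341e-07]  ψ = [2, 1, 1, 1]  (obs o_5=3)
backtrack: best end state = 1; path = [2, 0, 2, 0, 1, 1]

path = [2, 0, 2, 0, 1, 1]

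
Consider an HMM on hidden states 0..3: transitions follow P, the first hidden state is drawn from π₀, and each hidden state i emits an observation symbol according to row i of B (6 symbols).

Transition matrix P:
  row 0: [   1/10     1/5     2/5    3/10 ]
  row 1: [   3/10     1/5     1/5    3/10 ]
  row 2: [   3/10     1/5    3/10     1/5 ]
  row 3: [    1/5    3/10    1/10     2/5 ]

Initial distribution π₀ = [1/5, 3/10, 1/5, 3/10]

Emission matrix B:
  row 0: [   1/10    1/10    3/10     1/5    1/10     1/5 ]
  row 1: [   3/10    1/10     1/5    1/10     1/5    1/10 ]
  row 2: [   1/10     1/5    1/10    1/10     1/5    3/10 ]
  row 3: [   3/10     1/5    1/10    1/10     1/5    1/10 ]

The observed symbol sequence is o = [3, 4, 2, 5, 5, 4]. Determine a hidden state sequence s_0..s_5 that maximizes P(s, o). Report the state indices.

path = [0, 2, 0, 2, 2, 2]

t=0: δ = [4.000e-02, 3.000e-02, 2.000e-02, 3.000e-02]  (obs o_0=3)
t=1: δ = [9.000e-04, 1.800e-03, 3.200e-03, 2.400e-03]  ψ = [1, 3, 0, 0]  (obs o_1=4)
t=2: δ = [2.880e-04, 1.440e-04, 9.600e-05, 9.600e-05]  ψ = [2, 3, 2, 3]  (obs o_2=2)
t=3: δ = [8.640e-06, 5.760e-06, 3.456e-05, 8.640e-06]  ψ = [1, 0, 0, 0]  (obs o_3=5)
t=4: δ = [2.074e-06, 6.912e-07, 3.110e-06, 6.912e-07]  ψ = [2, 2, 2, 2]  (obs o_4=5)
t=5: δ = [9.331e-08, 1.244e-07, 1.866e-07, 1.244e-07]  ψ = [2, 2, 2, 0]  (obs o_5=4)
backtrack: best end state = 2; path = [0, 2, 0, 2, 2, 2]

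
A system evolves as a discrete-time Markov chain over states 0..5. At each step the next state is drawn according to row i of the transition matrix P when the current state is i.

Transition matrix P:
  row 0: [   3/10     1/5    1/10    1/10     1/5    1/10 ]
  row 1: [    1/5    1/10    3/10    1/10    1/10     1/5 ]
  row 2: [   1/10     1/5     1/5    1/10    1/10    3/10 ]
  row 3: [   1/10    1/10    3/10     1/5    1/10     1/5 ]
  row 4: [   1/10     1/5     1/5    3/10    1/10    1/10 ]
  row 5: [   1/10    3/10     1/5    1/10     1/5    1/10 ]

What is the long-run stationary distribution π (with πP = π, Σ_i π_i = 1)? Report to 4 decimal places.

π = [0.1481, 0.1851, 0.2177, 0.1405, 0.1324, 0.1761]

Balance equations π_j = Σ_i π_i·P[i][j]:
  π_0 = 3/10·π_0 + 1/5·π_1 + 1/10·π_2 + 1/10·π_3 + 1/10·π_4 + 1/10·π_5
  π_1 = 1/5·π_0 + 1/10·π_1 + 1/5·π_2 + 1/10·π_3 + 1/5·π_4 + 3/10·π_5
  π_2 = 1/10·π_0 + 3/10·π_1 + 1/5·π_2 + 3/10·π_3 + 1/5·π_4 + 1/5·π_5
  π_3 = 1/10·π_0 + 1/10·π_1 + 1/10·π_2 + 1/5·π_3 + 3/10·π_4 + 1/10·π_5
  π_4 = 1/5·π_0 + 1/10·π_1 + 1/10·π_2 + 1/10·π_3 + 1/10·π_4 + 1/5·π_5
  normalize: π_0 + π_1 + π_2 + π_3 + π_4 + π_5 = 1
Solving the linear system gives exactly π = [329/2221, 411/2221, 21279/97724, 6867/48862, 12941/97724, 8605/48862].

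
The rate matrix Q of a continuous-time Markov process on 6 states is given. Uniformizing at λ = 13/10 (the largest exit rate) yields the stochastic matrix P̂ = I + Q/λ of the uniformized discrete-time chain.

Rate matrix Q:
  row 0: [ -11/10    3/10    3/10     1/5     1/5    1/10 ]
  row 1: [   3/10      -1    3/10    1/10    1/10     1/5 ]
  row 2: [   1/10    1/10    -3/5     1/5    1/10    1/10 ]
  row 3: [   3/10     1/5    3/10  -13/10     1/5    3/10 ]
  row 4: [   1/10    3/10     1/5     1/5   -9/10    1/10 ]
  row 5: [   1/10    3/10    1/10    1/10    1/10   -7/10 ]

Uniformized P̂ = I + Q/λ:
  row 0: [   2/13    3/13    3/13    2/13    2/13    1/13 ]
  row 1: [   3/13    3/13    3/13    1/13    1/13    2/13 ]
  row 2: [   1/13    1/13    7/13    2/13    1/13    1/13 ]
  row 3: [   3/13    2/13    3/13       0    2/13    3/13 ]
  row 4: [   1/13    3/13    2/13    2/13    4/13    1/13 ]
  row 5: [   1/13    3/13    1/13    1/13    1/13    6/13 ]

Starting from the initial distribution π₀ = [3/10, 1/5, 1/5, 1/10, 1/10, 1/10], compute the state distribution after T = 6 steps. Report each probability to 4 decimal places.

t=0: π = [0.3000, 0.2000, 0.2000, 0.1000, 0.1000, 0.1000]
t=1: π = [0.1462, 0.1923, 0.2692, 0.1154, 0.1308, 0.1462]
t=2: π = [0.1355, 0.1805, 0.2811, 0.1101, 0.1272, 0.1657]
t=3: π = [0.1320, 0.1791, 0.2820, 0.1103, 0.1252, 0.1715]
t=4: π = [0.1316, 0.1789, 0.2815, 0.1099, 0.1244, 0.1736]
t=5: π = [0.1315, 0.1790, 0.2811, 0.1098, 0.1242, 0.1744]
t=6: π = [0.1315, 0.1791, 0.2809, 0.1098, 0.1242, 0.1747]

π = [0.1315, 0.1791, 0.2809, 0.1098, 0.1242, 0.1747]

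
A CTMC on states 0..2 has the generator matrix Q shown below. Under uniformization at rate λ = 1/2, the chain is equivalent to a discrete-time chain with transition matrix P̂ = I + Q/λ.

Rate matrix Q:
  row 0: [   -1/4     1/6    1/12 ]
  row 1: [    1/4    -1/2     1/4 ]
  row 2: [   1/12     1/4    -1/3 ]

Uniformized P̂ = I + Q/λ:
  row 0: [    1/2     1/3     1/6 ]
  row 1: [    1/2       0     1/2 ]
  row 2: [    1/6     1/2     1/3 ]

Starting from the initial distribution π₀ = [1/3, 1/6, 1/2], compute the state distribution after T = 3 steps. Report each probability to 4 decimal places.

π = [0.3873, 0.3017, 0.3110]

t=0: π = [0.3333, 0.1667, 0.5000]
t=1: π = [0.3333, 0.3611, 0.3056]
t=2: π = [0.3981, 0.2639, 0.3380]
t=3: π = [0.3873, 0.3017, 0.3110]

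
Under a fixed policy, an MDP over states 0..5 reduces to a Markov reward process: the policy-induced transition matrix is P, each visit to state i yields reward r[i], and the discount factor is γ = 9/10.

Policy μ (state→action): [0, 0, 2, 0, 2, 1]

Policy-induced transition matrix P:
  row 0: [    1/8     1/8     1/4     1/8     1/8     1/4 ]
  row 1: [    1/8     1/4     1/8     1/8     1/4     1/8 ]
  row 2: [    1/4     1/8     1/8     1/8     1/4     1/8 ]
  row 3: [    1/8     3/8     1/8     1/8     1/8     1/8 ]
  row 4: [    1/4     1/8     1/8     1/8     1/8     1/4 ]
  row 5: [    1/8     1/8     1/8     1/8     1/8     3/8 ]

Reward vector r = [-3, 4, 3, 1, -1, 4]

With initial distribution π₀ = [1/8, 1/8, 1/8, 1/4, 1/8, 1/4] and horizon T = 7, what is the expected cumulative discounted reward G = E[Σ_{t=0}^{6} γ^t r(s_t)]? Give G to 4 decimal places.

t=0: π = [0.1250, 0.1250, 0.1250, 0.2500, 0.1250, 0.2500], E[r] = 1.6250, γ^t·E[r] = 1.625000, running G = 1.625000
t=1: π = [0.1563, 0.2031, 0.1406, 0.1250, 0.1563, 0.2188], E[r] = 1.6094, γ^t·E[r] = 1.448438, running G = 3.073438
t=2: π = [0.1621, 0.1816, 0.1445, 0.1250, 0.1680, 0.2188], E[r] = 1.5059, γ^t·E[r] = 1.219746, running G = 4.293184
t=3: π = [0.1641, 0.1790, 0.1453, 0.1250, 0.1658, 0.2209], E[r] = 1.5024, γ^t·E[r] = 1.095280, running G = 5.388463
t=4: π = [0.1639, 0.1786, 0.1455, 0.1250, 0.1655, 0.2215], E[r] = 1.5047, γ^t·E[r] = 0.987233, running G = 6.375697
t=5: π = [0.1639, 0.1786, 0.1455, 0.1250, 0.1655, 0.2215], E[r] = 1.5048, γ^t·E[r] = 0.888557, running G = 7.264254
t=6: π = [0.1639, 0.1786, 0.1455, 0.1250, 0.1655, 0.2216], E[r] = 1.5049, γ^t·E[r] = 0.799739, running G = 8.063993

G = 8.0640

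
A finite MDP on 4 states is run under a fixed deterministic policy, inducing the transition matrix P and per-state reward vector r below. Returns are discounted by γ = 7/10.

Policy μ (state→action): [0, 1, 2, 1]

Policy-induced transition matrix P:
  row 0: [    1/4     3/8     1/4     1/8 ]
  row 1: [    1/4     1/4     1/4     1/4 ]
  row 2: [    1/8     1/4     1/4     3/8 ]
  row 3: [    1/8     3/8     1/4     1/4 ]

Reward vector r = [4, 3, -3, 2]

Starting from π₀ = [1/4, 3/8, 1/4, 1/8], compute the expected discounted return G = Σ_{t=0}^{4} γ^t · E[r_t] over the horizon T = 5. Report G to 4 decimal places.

G = 4.1768

t=0: π = [0.2500, 0.3750, 0.2500, 0.1250], E[r] = 1.6250, γ^t·E[r] = 1.625000, running G = 1.625000
t=1: π = [0.2031, 0.2969, 0.2500, 0.2500], E[r] = 1.4531, γ^t·E[r] = 1.017188, running G = 2.642188
t=2: π = [0.1875, 0.3066, 0.2500, 0.2559], E[r] = 1.4316, γ^t·E[r] = 0.701504, running G = 3.343691
t=3: π = [0.1868, 0.3054, 0.2500, 0.2578], E[r] = 1.4290, γ^t·E[r] = 0.490132, running G = 3.833823
t=4: π = [0.1865, 0.3056, 0.2500, 0.2579], E[r] = 1.4286, γ^t·E[r] = 0.343012, running G = 4.176835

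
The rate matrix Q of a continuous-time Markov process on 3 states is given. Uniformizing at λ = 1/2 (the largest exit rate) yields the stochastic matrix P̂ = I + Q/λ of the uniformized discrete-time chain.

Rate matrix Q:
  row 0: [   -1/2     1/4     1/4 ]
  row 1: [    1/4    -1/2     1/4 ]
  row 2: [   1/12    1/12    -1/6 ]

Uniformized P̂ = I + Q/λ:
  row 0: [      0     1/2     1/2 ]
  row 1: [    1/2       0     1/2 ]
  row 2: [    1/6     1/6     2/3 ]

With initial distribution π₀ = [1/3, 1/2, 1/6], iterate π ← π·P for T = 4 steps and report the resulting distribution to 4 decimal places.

π = [0.1950, 0.2054, 0.5997]

t=0: π = [0.3333, 0.5000, 0.1667]
t=1: π = [0.2778, 0.1944, 0.5278]
t=2: π = [0.1852, 0.2269, 0.5880]
t=3: π = [0.2114, 0.1906, 0.5980]
t=4: π = [0.1950, 0.2054, 0.5997]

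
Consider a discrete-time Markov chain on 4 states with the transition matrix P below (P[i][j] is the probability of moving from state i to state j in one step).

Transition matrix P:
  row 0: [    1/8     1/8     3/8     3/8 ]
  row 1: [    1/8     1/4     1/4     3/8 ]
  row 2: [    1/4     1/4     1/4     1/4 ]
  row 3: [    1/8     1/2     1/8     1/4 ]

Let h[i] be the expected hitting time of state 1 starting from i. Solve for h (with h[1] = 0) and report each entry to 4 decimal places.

h = [3.6744, 0.0000, 3.3953, 2.5116]

First-step conditioning: h[1] = 0; for i ≠ 1, h[i] = 1 + Σ_k P[i][k]·h[k].
  h[0] = 1 + 1/8·h[0] + 3/8·h[2] + 3/8·h[3]
  h[2] = 1 + 1/4·h[0] + 1/4·h[2] + 1/4·h[3]
  h[3] = 1 + 1/8·h[0] + 1/8·h[2] + 1/4·h[3]
Solving the 3×3 linear system over states ≠ 1 gives exactly h = [158/43, 0, 146/43, 108/43] (h[1] = 0 is the target).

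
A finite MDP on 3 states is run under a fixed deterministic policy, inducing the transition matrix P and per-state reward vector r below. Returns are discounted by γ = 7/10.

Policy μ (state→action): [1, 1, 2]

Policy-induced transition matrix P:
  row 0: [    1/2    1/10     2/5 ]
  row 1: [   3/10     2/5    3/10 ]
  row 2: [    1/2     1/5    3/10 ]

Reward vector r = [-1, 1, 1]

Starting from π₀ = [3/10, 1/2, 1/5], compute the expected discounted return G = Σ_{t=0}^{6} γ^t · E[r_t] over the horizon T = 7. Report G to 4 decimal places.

G = 0.6634

t=0: π = [0.3000, 0.5000, 0.2000], E[r] = 0.4000, γ^t·E[r] = 0.400000, running G = 0.400000
t=1: π = [0.4000, 0.2700, 0.3300], E[r] = 0.2000, γ^t·E[r] = 0.140000, running G = 0.540000
t=2: π = [0.4460, 0.2140, 0.3400], E[r] = 0.1080, γ^t·E[r] = 0.052920, running G = 0.592920
t=3: π = [0.4572, 0.1982, 0.3446], E[r] = 0.0856, γ^t·E[r] = 0.029361, running G = 0.622281
t=4: π = [0.4604, 0.1939, 0.3457], E[r] = 0.0793, γ^t·E[r] = 0.019035, running G = 0.641316
t=5: π = [0.4612, 0.1927, 0.3460], E[r] = 0.0776, γ^t·E[r] = 0.013037, running G = 0.654353
t=6: π = [0.4615, 0.1924, 0.3461], E[r] = 0.0771, γ^t·E[r] = 0.009071, running G = 0.663423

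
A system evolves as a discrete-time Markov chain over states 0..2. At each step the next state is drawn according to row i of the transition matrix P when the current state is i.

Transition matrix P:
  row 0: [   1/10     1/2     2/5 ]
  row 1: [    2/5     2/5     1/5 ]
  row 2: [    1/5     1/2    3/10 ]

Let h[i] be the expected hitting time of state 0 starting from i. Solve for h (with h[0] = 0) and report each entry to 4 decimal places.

h = [0.0000, 2.8125, 3.4375]

First-step conditioning: h[0] = 0; for i ≠ 0, h[i] = 1 + Σ_k P[i][k]·h[k].
  h[1] = 1 + 2/5·h[1] + 1/5·h[2]
  h[2] = 1 + 1/2·h[1] + 3/10·h[2]
Solving the 2×2 linear system over states ≠ 0 gives exactly h = [0, 45/16, 55/16] (h[0] = 0 is the target).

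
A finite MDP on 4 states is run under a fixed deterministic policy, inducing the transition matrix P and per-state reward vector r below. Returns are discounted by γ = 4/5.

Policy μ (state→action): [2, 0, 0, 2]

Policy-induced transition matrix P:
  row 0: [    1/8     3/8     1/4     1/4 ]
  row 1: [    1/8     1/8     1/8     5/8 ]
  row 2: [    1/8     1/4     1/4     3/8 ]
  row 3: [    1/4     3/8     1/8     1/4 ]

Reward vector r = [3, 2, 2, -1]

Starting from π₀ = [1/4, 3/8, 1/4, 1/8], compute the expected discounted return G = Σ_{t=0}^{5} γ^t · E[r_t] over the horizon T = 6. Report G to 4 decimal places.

t=0: π = [0.2500, 0.3750, 0.2500, 0.1250], E[r] = 1.8750, γ^t·E[r] = 1.875000, running G = 1.875000
t=1: π = [0.1406, 0.2500, 0.1875, 0.4219], E[r] = 0.8750, γ^t·E[r] = 0.700000, running G = 2.575000
t=2: π = [0.1777, 0.2891, 0.1660, 0.3672], E[r] = 1.0762, γ^t·E[r] = 0.688750, running G = 3.263750
t=3: π = [0.1709, 0.2820, 0.1680, 0.3792], E[r] = 1.0334, γ^t·E[r] = 0.529125, running G = 3.792875
t=4: π = [0.1724, 0.2835, 0.1674, 0.3767], E[r] = 1.0422, γ^t·E[r] = 0.426875, running G = 4.219750
t=5: π = [0.1721, 0.2832, 0.1675, 0.3772], E[r] = 1.0404, γ^t·E[r] = 0.340914, running G = 4.560664

G = 4.5607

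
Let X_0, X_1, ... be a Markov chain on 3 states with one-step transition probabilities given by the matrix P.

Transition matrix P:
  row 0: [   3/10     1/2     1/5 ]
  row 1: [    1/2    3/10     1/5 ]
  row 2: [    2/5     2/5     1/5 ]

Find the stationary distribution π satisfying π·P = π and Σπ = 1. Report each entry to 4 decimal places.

π = [0.4000, 0.4000, 0.2000]

Balance equations π_j = Σ_i π_i·P[i][j]:
  π_0 = 3/10·π_0 + 1/2·π_1 + 2/5·π_2
  π_1 = 1/2·π_0 + 3/10·π_1 + 2/5·π_2
  normalize: π_0 + π_1 + π_2 = 1
Solving the linear system gives exactly π = [2/5, 2/5, 1/5].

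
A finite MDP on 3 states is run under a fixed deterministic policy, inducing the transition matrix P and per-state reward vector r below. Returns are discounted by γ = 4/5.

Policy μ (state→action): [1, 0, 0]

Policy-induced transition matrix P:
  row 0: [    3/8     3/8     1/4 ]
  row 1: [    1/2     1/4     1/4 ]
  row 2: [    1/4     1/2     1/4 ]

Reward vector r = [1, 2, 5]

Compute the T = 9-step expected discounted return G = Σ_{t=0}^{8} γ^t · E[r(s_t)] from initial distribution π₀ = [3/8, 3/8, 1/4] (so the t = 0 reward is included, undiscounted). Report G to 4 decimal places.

G = 10.2337

t=0: π = [0.3750, 0.3750, 0.2500], E[r] = 2.3750, γ^t·E[r] = 2.375000, running G = 2.375000
t=1: π = [0.3906, 0.3594, 0.2500], E[r] = 2.3594, γ^t·E[r] = 1.887500, running G = 4.262500
t=2: π = [0.3887, 0.3613, 0.2500], E[r] = 2.3613, γ^t·E[r] = 1.511250, running G = 5.773750
t=3: π = [0.3889, 0.3611, 0.2500], E[r] = 2.3611, γ^t·E[r] = 1.208875, running G = 6.982625
t=4: π = [0.3889, 0.3611, 0.2500], E[r] = 2.3611, γ^t·E[r] = 0.967113, running G = 7.949738
t=5: π = [0.3889, 0.3611, 0.2500], E[r] = 2.3611, γ^t·E[r] = 0.773689, running G = 8.723426
t=6: π = [0.3889, 0.3611, 0.2500], E[r] = 2.3611, γ^t·E[r] = 0.618951, running G = 9.342377
t=7: π = [0.3889, 0.3611, 0.2500], E[r] = 2.3611, γ^t·E[r] = 0.495161, running G = 9.837538
t=8: π = [0.3889, 0.3611, 0.2500], E[r] = 2.3611, γ^t·E[r] = 0.396129, running G = 10.233667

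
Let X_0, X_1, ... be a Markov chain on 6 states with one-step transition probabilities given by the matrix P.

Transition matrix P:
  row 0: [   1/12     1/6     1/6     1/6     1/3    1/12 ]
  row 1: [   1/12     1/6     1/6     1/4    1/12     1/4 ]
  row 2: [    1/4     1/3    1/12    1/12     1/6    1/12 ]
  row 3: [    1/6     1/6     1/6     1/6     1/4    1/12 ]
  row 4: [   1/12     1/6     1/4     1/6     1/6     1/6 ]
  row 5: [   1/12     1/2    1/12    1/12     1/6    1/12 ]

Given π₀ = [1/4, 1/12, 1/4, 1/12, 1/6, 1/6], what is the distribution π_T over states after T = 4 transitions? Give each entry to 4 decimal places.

π = [0.1227, 0.2380, 0.1574, 0.1625, 0.1806, 0.1388]

t=0: π = [0.2500, 0.0833, 0.2500, 0.0833, 0.1667, 0.1667]
t=1: π = [0.1319, 0.2639, 0.1458, 0.1389, 0.2083, 0.1111]
t=2: π = [0.1192, 0.2280, 0.1626, 0.1672, 0.1782, 0.1447]
t=3: π = [0.1244, 0.2420, 0.1559, 0.1601, 0.1815, 0.1362]
t=4: π = [0.1227, 0.2380, 0.1574, 0.1625, 0.1806, 0.1388]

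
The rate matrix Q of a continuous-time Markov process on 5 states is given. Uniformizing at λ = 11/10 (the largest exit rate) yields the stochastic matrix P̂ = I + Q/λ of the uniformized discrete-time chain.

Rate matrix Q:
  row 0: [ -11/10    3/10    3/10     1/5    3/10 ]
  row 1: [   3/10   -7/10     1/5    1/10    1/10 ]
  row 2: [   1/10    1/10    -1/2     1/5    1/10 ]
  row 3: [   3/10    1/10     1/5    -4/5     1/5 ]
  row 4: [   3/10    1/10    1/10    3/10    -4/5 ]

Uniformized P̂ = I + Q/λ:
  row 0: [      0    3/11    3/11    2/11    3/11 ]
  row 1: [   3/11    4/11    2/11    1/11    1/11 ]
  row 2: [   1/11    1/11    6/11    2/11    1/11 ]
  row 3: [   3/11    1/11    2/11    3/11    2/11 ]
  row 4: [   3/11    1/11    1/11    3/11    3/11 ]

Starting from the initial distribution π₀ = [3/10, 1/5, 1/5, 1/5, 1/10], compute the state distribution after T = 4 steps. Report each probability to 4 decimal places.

π = [0.1740, 0.1690, 0.2852, 0.2001, 0.1718]

t=0: π = [0.3000, 0.2000, 0.2000, 0.2000, 0.1000]
t=1: π = [0.1545, 0.2000, 0.2727, 0.1909, 0.1818]
t=2: π = [0.1810, 0.1736, 0.2785, 0.1975, 0.1694]
t=3: π = [0.1727, 0.1711, 0.2841, 0.1994, 0.1726]
t=4: π = [0.1740, 0.1690, 0.2852, 0.2001, 0.1718]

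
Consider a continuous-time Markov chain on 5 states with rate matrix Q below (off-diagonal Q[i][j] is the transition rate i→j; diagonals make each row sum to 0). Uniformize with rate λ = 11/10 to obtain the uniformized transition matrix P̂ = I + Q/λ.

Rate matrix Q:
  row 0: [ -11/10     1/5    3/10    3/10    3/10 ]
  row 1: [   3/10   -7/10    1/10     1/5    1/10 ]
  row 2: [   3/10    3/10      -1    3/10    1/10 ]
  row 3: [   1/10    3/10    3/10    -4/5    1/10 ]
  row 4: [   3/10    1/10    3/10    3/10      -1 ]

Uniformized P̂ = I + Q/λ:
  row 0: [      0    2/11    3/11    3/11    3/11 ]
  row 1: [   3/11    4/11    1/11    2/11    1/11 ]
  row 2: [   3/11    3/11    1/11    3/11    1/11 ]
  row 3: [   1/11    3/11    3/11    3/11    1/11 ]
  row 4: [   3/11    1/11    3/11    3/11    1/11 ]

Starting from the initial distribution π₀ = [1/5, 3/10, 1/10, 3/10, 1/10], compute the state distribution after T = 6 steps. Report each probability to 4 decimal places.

t=0: π = [0.2000, 0.3000, 0.1000, 0.3000, 0.1000]
t=1: π = [0.1636, 0.2636, 0.2000, 0.2455, 0.1273]
t=2: π = [0.1835, 0.2587, 0.1884, 0.2488, 0.1207]
t=3: π = [0.1775, 0.2576, 0.1914, 0.2492, 0.1243]
t=4: π = [0.1790, 0.2574, 0.1911, 0.2493, 0.1232]
t=5: π = [0.1786, 0.2575, 0.1912, 0.2493, 0.1235]
t=6: π = [0.1787, 0.2575, 0.1912, 0.2493, 0.1234]

π = [0.1787, 0.2575, 0.1912, 0.2493, 0.1234]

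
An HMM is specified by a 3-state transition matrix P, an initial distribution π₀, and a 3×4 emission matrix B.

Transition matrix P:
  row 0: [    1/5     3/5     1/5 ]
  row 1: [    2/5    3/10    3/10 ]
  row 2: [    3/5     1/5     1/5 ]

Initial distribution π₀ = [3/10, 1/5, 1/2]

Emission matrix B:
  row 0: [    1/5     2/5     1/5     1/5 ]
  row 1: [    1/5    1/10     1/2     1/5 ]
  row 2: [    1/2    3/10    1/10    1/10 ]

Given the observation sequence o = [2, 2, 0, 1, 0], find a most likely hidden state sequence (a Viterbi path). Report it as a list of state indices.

path = [0, 1, 2, 0, 1]

t=0: δ = [6.000e-02, 1.000e-01, 5.000e-02]  (obs o_0=2)
t=1: δ = [8.000e-03, 1.800e-02, 3.000e-03]  ψ = [1, 0, 1]  (obs o_1=2)
t=2: δ = [1.440e-03, 1.080e-03, 2.700e-03]  ψ = [1, 1, 1]  (obs o_2=0)
t=3: δ = [6.480e-04, 8.640e-05, 1.620e-04]  ψ = [2, 0, 2]  (obs o_3=1)
t=4: δ = [2.592e-05, 7.776e-05, 6.480e-05]  ψ = [0, 0, 0]  (obs o_4=0)
backtrack: best end state = 1; path = [0, 1, 2, 0, 1]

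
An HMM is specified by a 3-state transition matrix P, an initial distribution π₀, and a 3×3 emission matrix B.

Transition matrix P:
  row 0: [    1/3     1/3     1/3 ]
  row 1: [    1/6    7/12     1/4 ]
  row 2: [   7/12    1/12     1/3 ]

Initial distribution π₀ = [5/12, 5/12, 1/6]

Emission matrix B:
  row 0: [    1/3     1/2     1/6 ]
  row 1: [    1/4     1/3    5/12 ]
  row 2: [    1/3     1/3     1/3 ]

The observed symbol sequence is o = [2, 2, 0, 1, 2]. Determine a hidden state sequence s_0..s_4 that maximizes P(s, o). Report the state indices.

path = [1, 1, 1, 1, 1]

t=0: δ = [6.944e-02, 1.736e-01, 5.556e-02]  (obs o_0=2)
t=1: δ = [5.401e-03, 4.220e-02, 1.447e-02]  ψ = [2, 1, 1]  (obs o_1=2)
t=2: δ = [2.813e-03, 6.154e-03, 3.516e-03]  ψ = [2, 1, 1]  (obs o_2=0)
t=3: δ = [1.026e-03, 1.197e-03, 5.128e-04]  ψ = [2, 1, 1]  (obs o_3=1)
t=4: δ = [5.698e-05, 2.908e-04, 1.140e-04]  ψ = [0, 1, 0]  (obs o_4=2)
backtrack: best end state = 1; path = [1, 1, 1, 1, 1]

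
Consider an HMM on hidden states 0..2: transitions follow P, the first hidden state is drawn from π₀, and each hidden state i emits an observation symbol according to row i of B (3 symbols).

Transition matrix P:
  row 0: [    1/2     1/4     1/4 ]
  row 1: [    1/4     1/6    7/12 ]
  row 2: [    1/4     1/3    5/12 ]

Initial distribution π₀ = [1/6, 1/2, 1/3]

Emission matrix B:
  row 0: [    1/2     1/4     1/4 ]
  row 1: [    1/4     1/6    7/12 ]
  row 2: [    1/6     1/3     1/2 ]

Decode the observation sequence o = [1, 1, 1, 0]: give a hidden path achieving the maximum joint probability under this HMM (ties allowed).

path = [1, 2, 2, 0]

t=0: δ = [4.167e-02, 8.333e-02, 1.111e-01]  (obs o_0=1)
t=1: δ = [6.944e-03, 6.173e-03, 1.620e-02]  ψ = [2, 2, 1]  (obs o_1=1)
t=2: δ = [1.013e-03, 9.002e-04, 2.251e-03]  ψ = [2, 2, 2]  (obs o_2=1)
t=3: δ = [2.813e-04, 1.875e-04, 1.563e-04]  ψ = [2, 2, 2]  (obs o_3=0)
backtrack: best end state = 0; path = [1, 2, 2, 0]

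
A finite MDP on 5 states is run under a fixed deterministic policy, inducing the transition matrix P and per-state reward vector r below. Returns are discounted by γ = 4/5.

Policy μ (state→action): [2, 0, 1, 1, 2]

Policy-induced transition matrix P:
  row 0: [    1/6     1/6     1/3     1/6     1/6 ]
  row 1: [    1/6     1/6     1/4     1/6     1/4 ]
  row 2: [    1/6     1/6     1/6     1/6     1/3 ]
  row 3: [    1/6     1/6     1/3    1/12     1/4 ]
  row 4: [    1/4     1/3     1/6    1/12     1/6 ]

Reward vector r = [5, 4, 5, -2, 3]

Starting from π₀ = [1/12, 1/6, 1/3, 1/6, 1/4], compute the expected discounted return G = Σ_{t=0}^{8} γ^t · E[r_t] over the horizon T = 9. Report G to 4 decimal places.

t=0: π = [0.0833, 0.1667, 0.3333, 0.1667, 0.2500], E[r] = 3.1667, γ^t·E[r] = 3.166667, running G = 3.166667
t=1: π = [0.1875, 0.2083, 0.2222, 0.1319, 0.2500], E[r] = 3.3681, γ^t·E[r] = 2.694444, running G = 5.861111
t=2: π = [0.1875, 0.2083, 0.2373, 0.1348, 0.2321], E[r] = 3.3837, γ^t·E[r] = 2.165556, running G = 8.026667
t=3: π = [0.1860, 0.2053, 0.2378, 0.1361, 0.2348], E[r] = 3.3724, γ^t·E[r] = 1.726667, running G = 9.753333
t=4: π = [0.1862, 0.2058, 0.2375, 0.1358, 0.2347], E[r] = 3.3744, γ^t·E[r] = 1.382155, running G = 11.135488
t=5: π = [0.1862, 0.2058, 0.2375, 0.1358, 0.2347], E[r] = 3.3743, γ^t·E[r] = 1.105676, running G = 12.241164
t=6: π = [0.1862, 0.2058, 0.2375, 0.1358, 0.2347], E[r] = 3.3742, γ^t·E[r] = 0.884539, running G = 13.125703
t=7: π = [0.1862, 0.2058, 0.2375, 0.1358, 0.2347], E[r] = 3.3743, γ^t·E[r] = 0.707632, running G = 13.833335
t=8: π = [0.1862, 0.2058, 0.2375, 0.1358, 0.2347], E[r] = 3.3743, γ^t·E[r] = 0.566105, running G = 14.399440

G = 14.3994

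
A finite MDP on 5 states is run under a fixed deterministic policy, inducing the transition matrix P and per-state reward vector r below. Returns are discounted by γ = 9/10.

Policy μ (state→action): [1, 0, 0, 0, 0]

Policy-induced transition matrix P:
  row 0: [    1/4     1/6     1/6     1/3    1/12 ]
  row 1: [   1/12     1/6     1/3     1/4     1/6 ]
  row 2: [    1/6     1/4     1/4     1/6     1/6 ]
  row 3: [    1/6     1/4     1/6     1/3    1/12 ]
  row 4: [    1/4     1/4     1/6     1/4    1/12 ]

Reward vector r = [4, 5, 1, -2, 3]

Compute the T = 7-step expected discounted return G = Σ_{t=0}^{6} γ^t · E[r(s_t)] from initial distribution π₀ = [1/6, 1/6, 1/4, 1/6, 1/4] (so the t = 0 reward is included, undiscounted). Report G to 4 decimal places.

G = 9.9348

t=0: π = [0.1667, 0.1667, 0.2500, 0.1667, 0.2500], E[r] = 2.1667, γ^t·E[r] = 2.166667, running G = 2.166667
t=1: π = [0.1875, 0.2222, 0.2153, 0.2569, 0.1181], E[r] = 1.9167, γ^t·E[r] = 1.725000, running G = 3.891667
t=2: π = [0.1736, 0.2159, 0.2216, 0.2691, 0.1198], E[r] = 1.8166, γ^t·E[r] = 1.471406, running G = 5.363073
t=3: π = [0.1731, 0.2175, 0.2211, 0.2684, 0.1198], E[r] = 1.8239, γ^t·E[r] = 1.329609, running G = 6.692682
t=4: π = [0.1729, 0.2174, 0.2214, 0.2684, 0.1199], E[r] = 1.8233, γ^t·E[r] = 1.196258, running G = 7.888940
t=5: π = [0.1729, 0.2175, 0.2214, 0.2683, 0.1199], E[r] = 1.8235, γ^t·E[r] = 1.076773, running G = 8.965713
t=6: π = [0.1729, 0.2175, 0.2214, 0.2683, 0.1199], E[r] = 1.8235, γ^t·E[r] = 0.969098, running G = 9.934811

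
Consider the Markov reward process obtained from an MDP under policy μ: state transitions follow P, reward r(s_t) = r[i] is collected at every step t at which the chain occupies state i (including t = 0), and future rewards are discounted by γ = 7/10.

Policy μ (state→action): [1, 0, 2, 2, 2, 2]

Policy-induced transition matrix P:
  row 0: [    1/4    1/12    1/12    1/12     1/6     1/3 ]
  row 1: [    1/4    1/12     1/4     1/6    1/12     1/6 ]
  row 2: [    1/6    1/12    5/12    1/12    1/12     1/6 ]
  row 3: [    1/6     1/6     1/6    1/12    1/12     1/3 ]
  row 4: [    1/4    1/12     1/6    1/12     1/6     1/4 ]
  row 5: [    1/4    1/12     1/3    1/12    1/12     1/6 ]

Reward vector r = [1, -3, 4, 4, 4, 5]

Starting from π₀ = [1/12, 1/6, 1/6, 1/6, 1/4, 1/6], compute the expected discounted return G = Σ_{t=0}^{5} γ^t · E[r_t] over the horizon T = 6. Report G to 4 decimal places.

G = 8.4000

t=0: π = [0.0833, 0.1667, 0.1667, 0.1667, 0.2500, 0.1667], E[r] = 2.7500, γ^t·E[r] = 2.750000, running G = 2.750000
t=1: π = [0.2222, 0.0972, 0.2431, 0.0972, 0.1111, 0.2292], E[r] = 2.8819, γ^t·E[r] = 2.017361, running G = 4.767361
t=2: π = [0.2216, 0.0914, 0.2552, 0.0914, 0.1111, 0.2292], E[r] = 2.9242, γ^t·E[r] = 1.432853, running G = 6.200214
t=3: π = [0.2211, 0.0910, 0.2578, 0.0910, 0.1111, 0.2281], E[r] = 2.9281, γ^t·E[r] = 1.004337, running G = 7.204551
t=4: π = [0.2209, 0.0909, 0.2583, 0.0909, 0.1110, 0.2279], E[r] = 2.9287, γ^t·E[r] = 0.703189, running G = 7.907740
t=5: π = [0.2209, 0.0909, 0.2584, 0.0909, 0.1110, 0.2279], E[r] = 2.9288, γ^t·E[r] = 0.492248, running G = 8.399988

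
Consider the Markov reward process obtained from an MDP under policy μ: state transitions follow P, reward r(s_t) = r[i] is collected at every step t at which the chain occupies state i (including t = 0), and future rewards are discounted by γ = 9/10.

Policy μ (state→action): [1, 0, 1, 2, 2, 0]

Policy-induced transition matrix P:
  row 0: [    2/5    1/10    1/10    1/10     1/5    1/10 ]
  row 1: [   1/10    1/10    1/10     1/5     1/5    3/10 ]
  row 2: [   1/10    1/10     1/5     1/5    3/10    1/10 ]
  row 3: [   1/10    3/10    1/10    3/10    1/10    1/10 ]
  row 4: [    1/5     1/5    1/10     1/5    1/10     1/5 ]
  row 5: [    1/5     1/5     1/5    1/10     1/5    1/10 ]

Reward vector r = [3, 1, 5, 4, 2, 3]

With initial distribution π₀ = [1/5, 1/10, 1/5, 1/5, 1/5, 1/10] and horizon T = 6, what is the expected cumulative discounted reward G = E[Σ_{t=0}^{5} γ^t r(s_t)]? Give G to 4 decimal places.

t=0: π = [0.2000, 0.1000, 0.2000, 0.2000, 0.2000, 0.1000], E[r] = 3.2000, γ^t·E[r] = 3.200000, running G = 3.200000
t=1: π = [0.1900, 0.1700, 0.1300, 0.1900, 0.1800, 0.1400], E[r] = 2.9300, γ^t·E[r] = 2.637000, running G = 5.837000
t=2: π = [0.1890, 0.1700, 0.1270, 0.1860, 0.1760, 0.1520], E[r] = 2.9240, γ^t·E[r] = 2.368440, running G = 8.205440
t=3: π = [0.1895, 0.1700, 0.1279, 0.1845, 0.1765, 0.1516], E[r] = 2.9238, γ^t·E[r] = 2.131450, running G = 10.336890
t=4: π = [0.1897, 0.1697, 0.1280, 0.1843, 0.1767, 0.1517], E[r] = 2.9241, γ^t·E[r] = 1.918522, running G = 12.255412
t=5: π = [0.1897, 0.1697, 0.1280, 0.1843, 0.1767, 0.1516], E[r] = 2.9241, γ^t·E[r] = 1.726668, running G = 13.982080

G = 13.9821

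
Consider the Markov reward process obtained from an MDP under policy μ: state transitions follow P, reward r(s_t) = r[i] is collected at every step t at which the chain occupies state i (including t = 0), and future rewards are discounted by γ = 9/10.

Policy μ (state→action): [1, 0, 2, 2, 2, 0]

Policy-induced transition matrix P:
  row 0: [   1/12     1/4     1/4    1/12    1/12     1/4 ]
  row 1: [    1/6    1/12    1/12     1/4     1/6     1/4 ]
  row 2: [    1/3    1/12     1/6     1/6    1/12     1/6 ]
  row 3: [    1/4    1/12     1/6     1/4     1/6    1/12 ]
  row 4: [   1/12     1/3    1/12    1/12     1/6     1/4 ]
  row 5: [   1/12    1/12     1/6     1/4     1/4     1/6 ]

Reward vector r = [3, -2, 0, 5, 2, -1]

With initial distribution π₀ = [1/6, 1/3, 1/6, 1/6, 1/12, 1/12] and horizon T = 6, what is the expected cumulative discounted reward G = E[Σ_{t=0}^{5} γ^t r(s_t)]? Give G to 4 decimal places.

t=0: π = [0.1667, 0.3333, 0.1667, 0.1667, 0.0833, 0.0833], E[r] = 0.7500, γ^t·E[r] = 0.750000, running G = 0.750000
t=1: π = [0.1806, 0.1319, 0.1458, 0.1944, 0.1458, 0.2014], E[r] = 1.3403, γ^t·E[r] = 1.206250, running G = 1.956250
t=2: π = [0.1632, 0.1499, 0.1586, 0.1834, 0.1563, 0.1887], E[r] = 1.2309, γ^t·E[r] = 0.997031, running G = 2.953281
t=3: π = [0.1660, 0.1496, 0.1548, 0.1835, 0.1556, 0.1905], E[r] = 1.2373, γ^t·E[r] = 0.902004, running G = 3.855285
t=4: π = [0.1651, 0.1499, 0.1551, 0.1835, 0.1558, 0.1906], E[r] = 1.2339, γ^t·E[r] = 0.809575, running G = 4.664861
t=5: π = [0.1652, 0.1498, 0.1549, 0.1836, 0.1559, 0.1906], E[r] = 1.2351, γ^t·E[r] = 0.729287, running G = 5.394148

G = 5.3941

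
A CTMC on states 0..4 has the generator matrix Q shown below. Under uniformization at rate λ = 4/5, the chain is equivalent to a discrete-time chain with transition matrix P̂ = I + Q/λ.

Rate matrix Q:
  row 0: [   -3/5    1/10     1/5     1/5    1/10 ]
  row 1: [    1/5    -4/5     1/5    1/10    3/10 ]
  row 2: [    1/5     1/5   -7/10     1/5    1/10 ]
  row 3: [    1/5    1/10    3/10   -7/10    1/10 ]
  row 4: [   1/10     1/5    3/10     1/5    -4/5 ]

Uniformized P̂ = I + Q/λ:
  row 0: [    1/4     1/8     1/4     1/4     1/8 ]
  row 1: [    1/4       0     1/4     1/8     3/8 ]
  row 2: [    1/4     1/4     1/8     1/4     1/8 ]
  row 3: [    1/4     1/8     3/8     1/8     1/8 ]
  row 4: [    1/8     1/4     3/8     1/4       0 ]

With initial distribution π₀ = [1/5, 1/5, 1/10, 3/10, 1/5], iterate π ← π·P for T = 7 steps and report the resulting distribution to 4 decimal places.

π = [0.2318, 0.1563, 0.2612, 0.2048, 0.1459]

t=0: π = [0.2000, 0.2000, 0.1000, 0.3000, 0.2000]
t=1: π = [0.2250, 0.1375, 0.3000, 0.1875, 0.1500]
t=2: π = [0.2313, 0.1641, 0.2547, 0.2094, 0.1406]
t=3: π = [0.2324, 0.1539, 0.2619, 0.2033, 0.1484]
t=4: π = [0.2314, 0.1571, 0.2612, 0.2053, 0.1449]
t=5: π = [0.2319, 0.1561, 0.2611, 0.2047, 0.1461]
t=6: π = [0.2317, 0.1564, 0.2612, 0.2049, 0.1458]
t=7: π = [0.2318, 0.1563, 0.2612, 0.2048, 0.1459]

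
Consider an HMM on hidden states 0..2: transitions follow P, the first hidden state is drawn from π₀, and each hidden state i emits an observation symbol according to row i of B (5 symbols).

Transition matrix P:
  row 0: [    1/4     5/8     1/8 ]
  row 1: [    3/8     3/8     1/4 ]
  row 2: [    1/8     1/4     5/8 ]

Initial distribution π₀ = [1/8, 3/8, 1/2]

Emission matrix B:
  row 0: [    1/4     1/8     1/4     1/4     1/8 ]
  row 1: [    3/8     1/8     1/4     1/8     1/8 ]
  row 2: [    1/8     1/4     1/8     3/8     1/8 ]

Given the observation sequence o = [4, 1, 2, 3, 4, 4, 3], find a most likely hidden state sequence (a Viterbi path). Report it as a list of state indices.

path = [2, 2, 2, 2, 2, 2, 2]

t=0: δ = [1.562e-02, 4.688e-02, 6.250e-02]  (obs o_0=4)
t=1: δ = [2.197e-03, 2.197e-03, 9.766e-03]  ψ = [1, 1, 2]  (obs o_1=1)
t=2: δ = [3.052e-04, 6.104e-04, 7.629e-04]  ψ = [2, 2, 2]  (obs o_2=2)
t=3: δ = [5.722e-05, 2.861e-05, 1.788e-04]  ψ = [1, 1, 2]  (obs o_3=3)
t=4: δ = [2.794e-06, 5.588e-06, 1.397e-05]  ψ = [2, 2, 2]  (obs o_4=4)
t=5: δ = [2.619e-07, 4.366e-07, 1.091e-06]  ψ = [1, 2, 2]  (obs o_5=4)
t=6: δ = [4.093e-08, 3.411e-08, 2.558e-07]  ψ = [1, 2, 2]  (obs o_6=3)
backtrack: best end state = 2; path = [2, 2, 2, 2, 2, 2, 2]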